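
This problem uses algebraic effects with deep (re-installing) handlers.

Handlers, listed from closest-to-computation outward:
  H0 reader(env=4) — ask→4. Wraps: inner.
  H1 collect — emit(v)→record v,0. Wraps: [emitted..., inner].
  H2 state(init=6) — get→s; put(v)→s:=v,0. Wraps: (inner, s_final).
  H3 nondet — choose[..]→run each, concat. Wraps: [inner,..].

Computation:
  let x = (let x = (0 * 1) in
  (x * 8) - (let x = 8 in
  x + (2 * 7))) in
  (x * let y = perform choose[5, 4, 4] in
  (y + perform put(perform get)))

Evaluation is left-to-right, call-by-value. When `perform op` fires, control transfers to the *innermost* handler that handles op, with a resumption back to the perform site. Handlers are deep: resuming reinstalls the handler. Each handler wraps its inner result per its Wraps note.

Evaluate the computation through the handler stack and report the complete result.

Answer: [([-110], 6), ([-88], 6), ([-88], 6)]

Step-by-step:
choose[5, 4, 4] @ H3
  branch[0] choose=5:
    get @ H2 ⇒ 6
    put(6) @ H2 ⇒ s:=6
    H0 returns -110
    H1 returns [-110]
    H2 returns ([-110], 6)
    H3 returns [([-110], 6)]
  branch[1] choose=4:
    get @ H2 ⇒ 6
    put(6) @ H2 ⇒ s:=6
    H0 returns -88
    H1 returns [-88]
    H2 returns ([-88], 6)
    H3 returns [([-88], 6)]
  branch[2] choose=4:
    get @ H2 ⇒ 6
    put(6) @ H2 ⇒ s:=6
    H0 returns -88
    H1 returns [-88]
    H2 returns ([-88], 6)
    H3 returns [([-88], 6)]
= [([-110], 6), ([-88], 6), ([-88], 6)]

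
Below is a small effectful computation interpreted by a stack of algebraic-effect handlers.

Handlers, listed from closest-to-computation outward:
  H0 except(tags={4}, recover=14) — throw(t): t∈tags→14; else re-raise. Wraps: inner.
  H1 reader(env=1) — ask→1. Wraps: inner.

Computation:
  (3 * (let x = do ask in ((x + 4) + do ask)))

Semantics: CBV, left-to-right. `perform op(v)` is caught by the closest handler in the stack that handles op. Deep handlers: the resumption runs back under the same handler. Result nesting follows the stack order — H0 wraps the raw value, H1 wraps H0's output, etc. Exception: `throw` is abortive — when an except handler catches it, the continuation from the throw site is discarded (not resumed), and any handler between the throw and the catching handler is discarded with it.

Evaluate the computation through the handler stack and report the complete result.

Working:
ask @ H1 ⇒ 1
ask @ H1 ⇒ 1
H0 returns 18
H1 returns 18
= 18

Answer: 18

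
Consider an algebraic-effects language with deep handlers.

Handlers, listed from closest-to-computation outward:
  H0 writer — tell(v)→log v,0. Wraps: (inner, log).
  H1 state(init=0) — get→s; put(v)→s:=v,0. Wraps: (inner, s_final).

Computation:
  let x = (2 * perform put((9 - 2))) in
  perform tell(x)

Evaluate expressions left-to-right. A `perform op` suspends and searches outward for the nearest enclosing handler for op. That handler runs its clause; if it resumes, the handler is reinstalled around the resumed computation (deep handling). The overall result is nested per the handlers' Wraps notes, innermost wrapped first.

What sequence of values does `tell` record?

Answer: (0)

Evaluation trace:
put(7) @ H1 ⇒ s:=7
tell(0) @ H0 ⇒ log+=0
H0 returns (0, (0))
H1 returns ((0, (0)), 7)
= ((0, (0)), 7)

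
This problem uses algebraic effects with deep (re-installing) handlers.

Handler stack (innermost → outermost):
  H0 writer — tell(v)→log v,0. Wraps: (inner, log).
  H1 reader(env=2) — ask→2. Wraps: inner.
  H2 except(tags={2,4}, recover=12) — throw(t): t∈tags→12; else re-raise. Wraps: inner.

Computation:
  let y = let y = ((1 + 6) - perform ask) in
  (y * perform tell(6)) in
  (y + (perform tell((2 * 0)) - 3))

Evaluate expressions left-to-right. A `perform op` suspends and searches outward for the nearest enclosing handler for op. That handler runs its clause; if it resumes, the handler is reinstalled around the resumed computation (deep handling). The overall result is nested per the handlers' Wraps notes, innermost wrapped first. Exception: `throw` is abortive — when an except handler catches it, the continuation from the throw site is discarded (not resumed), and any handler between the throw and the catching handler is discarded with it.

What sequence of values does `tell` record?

Evaluation trace:
ask @ H1 ⇒ 2
tell(6) @ H0 ⇒ log+=6
tell(0) @ H0 ⇒ log+=0
H0 returns (-3, (6, 0))
H1 returns (-3, (6, 0))
H2 returns (-3, (6, 0))
= (-3, (6, 0))

Answer: (6, 0)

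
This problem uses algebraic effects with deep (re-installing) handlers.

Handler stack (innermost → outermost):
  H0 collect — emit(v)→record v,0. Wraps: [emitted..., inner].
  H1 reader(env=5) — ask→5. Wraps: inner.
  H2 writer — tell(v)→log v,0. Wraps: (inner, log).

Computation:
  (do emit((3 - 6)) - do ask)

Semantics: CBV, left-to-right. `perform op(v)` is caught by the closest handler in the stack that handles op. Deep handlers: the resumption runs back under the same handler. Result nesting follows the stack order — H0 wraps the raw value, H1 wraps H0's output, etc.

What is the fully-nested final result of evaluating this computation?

Step-by-step:
emit(-3) @ H0 ⇒ out+=-3
ask @ H1 ⇒ 5
H0 returns [-3, -5]
H1 returns [-3, -5]
H2 returns ([-3, -5], ())
= ([-3, -5], ())

Answer: ([-3, -5], ())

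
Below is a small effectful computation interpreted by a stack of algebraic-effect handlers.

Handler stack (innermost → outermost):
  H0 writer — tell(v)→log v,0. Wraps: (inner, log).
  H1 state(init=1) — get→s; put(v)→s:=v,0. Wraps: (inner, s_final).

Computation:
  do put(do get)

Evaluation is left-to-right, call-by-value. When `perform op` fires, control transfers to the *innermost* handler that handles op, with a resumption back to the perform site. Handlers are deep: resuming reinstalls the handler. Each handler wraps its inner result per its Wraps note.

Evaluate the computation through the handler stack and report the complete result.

Answer: ((0, ()), 1)

Evaluation trace:
get @ H1 ⇒ 1
put(1) @ H1 ⇒ s:=1
H0 returns (0, ())
H1 returns ((0, ()), 1)
= ((0, ()), 1)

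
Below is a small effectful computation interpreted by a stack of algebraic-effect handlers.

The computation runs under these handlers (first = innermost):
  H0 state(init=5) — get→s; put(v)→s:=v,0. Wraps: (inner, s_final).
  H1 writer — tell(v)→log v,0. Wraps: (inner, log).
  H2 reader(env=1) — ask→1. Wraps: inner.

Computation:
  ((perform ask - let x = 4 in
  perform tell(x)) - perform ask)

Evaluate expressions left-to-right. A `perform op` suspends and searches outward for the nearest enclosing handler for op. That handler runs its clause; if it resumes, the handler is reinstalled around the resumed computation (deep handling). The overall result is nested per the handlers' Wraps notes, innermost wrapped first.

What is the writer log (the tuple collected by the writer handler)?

Answer: (4)

Working:
ask @ H2 ⇒ 1
tell(4) @ H1 ⇒ log+=4
ask @ H2 ⇒ 1
H0 returns (0, 5)
H1 returns ((0, 5), (4))
H2 returns ((0, 5), (4))
= ((0, 5), (4))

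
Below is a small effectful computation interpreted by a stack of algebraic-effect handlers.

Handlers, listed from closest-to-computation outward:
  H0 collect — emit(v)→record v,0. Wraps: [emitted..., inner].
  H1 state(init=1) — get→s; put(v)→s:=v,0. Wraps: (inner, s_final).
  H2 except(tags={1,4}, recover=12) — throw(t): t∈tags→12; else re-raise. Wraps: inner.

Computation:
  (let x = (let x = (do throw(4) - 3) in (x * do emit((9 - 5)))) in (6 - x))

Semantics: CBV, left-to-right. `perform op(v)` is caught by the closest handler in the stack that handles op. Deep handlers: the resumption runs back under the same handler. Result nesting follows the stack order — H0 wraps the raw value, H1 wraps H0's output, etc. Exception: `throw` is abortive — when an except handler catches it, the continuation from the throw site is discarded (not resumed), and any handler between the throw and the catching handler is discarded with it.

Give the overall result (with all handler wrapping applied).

Answer: 12

Evaluation trace:
throw(4) @ H2 caught ⇒ 12
= 12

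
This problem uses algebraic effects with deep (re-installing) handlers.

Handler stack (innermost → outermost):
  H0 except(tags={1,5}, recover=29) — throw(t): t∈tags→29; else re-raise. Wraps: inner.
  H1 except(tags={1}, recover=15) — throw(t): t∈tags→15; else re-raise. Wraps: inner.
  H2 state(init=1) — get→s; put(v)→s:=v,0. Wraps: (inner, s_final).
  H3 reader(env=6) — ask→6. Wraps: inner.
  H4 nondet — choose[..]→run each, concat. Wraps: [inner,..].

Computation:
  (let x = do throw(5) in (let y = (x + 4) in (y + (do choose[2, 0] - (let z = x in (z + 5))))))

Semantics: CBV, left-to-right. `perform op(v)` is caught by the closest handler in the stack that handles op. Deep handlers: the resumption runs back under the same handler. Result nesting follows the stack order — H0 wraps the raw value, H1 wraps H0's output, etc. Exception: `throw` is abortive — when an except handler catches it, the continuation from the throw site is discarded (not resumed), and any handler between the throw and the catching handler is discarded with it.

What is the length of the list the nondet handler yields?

Answer: 1

Evaluation trace:
throw(5) @ H0 caught ⇒ 29
H1 returns 29
H2 returns (29, 1)
H3 returns (29, 1)
H4 returns [(29, 1)]
= [(29, 1)]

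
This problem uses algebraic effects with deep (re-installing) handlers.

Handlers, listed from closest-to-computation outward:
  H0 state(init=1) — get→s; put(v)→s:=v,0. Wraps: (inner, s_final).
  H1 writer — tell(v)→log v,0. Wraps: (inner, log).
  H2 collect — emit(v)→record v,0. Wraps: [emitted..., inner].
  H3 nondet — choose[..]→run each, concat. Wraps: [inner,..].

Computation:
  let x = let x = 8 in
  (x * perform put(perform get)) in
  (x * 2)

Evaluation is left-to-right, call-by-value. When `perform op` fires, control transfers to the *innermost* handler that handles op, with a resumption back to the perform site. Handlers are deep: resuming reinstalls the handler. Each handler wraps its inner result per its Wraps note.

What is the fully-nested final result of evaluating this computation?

Answer: [[((0, 1), ())]]

Evaluation trace:
get @ H0 ⇒ 1
put(1) @ H0 ⇒ s:=1
H0 returns (0, 1)
H1 returns ((0, 1), ())
H2 returns [((0, 1), ())]
H3 returns [[((0, 1), ())]]
= [[((0, 1), ())]]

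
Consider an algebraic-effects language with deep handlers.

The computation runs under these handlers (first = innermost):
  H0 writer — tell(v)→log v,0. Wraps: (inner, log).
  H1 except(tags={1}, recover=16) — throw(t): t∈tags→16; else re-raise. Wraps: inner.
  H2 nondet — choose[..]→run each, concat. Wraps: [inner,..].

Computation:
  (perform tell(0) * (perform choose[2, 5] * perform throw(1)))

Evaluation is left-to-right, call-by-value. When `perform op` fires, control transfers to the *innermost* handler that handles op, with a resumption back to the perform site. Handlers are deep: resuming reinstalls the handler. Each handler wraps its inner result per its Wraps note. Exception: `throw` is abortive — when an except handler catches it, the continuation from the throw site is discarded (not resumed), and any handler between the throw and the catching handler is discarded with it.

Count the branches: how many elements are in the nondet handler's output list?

Evaluation trace:
tell(0) @ H0 ⇒ log+=0
choose[2, 5] @ H2
  branch[0] choose=2:
    throw(1) @ H1 caught ⇒ 16
    H2 returns [16]
  branch[1] choose=5:
    throw(1) @ H1 caught ⇒ 16
    H2 returns [16]
= [16, 16]

Answer: 2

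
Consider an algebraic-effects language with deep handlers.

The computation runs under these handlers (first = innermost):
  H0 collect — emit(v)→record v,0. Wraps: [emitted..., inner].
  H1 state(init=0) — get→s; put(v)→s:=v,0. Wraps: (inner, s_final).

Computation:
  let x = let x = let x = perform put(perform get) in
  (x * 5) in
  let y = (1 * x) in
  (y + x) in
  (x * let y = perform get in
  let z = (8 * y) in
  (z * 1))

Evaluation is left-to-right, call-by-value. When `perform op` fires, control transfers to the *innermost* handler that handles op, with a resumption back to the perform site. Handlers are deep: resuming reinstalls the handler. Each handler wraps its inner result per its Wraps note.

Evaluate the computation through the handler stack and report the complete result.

Answer: ([0], 0)

Step-by-step:
get @ H1 ⇒ 0
put(0) @ H1 ⇒ s:=0
get @ H1 ⇒ 0
H0 returns [0]
H1 returns ([0], 0)
= ([0], 0)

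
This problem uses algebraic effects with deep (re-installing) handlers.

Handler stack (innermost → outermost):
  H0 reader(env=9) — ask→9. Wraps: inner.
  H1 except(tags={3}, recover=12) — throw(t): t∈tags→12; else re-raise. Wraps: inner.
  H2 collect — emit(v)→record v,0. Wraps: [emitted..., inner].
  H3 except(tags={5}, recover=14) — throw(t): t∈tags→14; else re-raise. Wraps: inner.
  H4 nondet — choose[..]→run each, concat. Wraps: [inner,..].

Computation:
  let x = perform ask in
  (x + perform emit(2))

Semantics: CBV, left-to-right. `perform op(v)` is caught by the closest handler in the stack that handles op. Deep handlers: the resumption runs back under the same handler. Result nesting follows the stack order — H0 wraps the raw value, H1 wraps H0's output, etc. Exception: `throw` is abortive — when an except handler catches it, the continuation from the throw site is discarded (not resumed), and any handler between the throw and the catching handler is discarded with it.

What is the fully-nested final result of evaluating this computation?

Step-by-step:
ask @ H0 ⇒ 9
emit(2) @ H2 ⇒ out+=2
H0 returns 9
H1 returns 9
H2 returns [2, 9]
H3 returns [2, 9]
H4 returns [[2, 9]]
= [[2, 9]]

Answer: [[2, 9]]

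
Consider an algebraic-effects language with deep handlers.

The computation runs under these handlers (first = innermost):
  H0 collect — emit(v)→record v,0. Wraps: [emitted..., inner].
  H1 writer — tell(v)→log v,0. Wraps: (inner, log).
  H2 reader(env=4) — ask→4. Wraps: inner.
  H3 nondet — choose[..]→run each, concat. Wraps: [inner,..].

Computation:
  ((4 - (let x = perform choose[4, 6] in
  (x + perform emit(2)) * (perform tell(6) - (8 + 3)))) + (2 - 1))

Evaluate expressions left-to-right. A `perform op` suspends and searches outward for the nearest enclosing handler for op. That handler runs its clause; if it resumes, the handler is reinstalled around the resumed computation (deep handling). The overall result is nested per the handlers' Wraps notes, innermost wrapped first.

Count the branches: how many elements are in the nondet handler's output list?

Step-by-step:
choose[4, 6] @ H3
  branch[0] choose=4:
    emit(2) @ H0 ⇒ out+=2
    tell(6) @ H1 ⇒ log+=6
    H0 returns [2, 49]
    H1 returns ([2, 49], (6))
    H2 returns ([2, 49], (6))
    H3 returns [([2, 49], (6))]
  branch[1] choose=6:
    emit(2) @ H0 ⇒ out+=2
    tell(6) @ H1 ⇒ log+=6
    H0 returns [2, 71]
    H1 returns ([2, 71], (6))
    H2 returns ([2, 71], (6))
    H3 returns [([2, 71], (6))]
= [([2, 49], (6)), ([2, 71], (6))]

Answer: 2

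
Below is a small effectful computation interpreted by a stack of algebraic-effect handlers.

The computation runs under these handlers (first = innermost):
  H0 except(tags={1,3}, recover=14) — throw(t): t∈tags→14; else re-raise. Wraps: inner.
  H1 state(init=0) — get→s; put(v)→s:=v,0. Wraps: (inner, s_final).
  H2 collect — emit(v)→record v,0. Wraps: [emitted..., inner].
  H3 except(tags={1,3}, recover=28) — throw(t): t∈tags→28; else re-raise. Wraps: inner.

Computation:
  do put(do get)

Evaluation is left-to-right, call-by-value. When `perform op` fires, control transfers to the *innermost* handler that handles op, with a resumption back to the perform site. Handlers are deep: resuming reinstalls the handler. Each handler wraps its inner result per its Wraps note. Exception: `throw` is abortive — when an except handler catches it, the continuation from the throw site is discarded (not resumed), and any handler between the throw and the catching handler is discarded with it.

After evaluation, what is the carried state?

Working:
get @ H1 ⇒ 0
put(0) @ H1 ⇒ s:=0
H0 returns 0
H1 returns (0, 0)
H2 returns [(0, 0)]
H3 returns [(0, 0)]
= [(0, 0)]

Answer: 0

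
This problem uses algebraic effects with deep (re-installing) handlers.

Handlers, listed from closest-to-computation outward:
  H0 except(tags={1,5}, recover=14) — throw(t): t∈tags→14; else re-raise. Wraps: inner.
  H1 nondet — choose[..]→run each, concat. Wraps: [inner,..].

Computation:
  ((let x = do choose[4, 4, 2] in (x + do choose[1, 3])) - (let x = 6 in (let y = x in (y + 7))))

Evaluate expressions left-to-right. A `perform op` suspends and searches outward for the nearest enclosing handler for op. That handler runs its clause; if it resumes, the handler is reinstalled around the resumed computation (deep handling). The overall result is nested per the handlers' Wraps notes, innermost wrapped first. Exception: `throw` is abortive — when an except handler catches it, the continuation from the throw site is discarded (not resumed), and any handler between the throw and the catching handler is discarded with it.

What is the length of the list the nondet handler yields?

Working:
choose[4, 4, 2] @ H1
  branch[0] choose=4:
    choose[1, 3] @ H1
      branch[0] choose=1:
        H0 returns -8
        H1 returns [-8]
      branch[1] choose=3:
        H0 returns -6
        H1 returns [-6]
  branch[1] choose=4:
    choose[1, 3] @ H1
      branch[0] choose=1:
        H0 returns -8
        H1 returns [-8]
      branch[1] choose=3:
        H0 returns -6
        H1 returns [-6]
  branch[2] choose=2:
    choose[1, 3] @ H1
      branch[0] choose=1:
        H0 returns -10
        H1 returns [-10]
      branch[1] choose=3:
        H0 returns -8
        H1 returns [-8]
= [-8, -6, -8, -6, -10, -8]

Answer: 6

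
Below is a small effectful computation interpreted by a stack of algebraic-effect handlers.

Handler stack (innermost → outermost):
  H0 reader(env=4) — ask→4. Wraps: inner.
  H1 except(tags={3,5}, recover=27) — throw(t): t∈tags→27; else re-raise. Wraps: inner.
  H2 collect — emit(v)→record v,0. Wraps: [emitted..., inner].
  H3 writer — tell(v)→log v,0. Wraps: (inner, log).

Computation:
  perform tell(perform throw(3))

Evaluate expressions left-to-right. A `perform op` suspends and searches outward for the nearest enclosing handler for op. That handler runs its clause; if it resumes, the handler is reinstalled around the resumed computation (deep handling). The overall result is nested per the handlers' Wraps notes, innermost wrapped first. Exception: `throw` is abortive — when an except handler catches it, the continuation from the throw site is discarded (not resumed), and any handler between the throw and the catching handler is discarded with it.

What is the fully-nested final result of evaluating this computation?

Working:
throw(3) @ H1 caught ⇒ 27
H2 returns [27]
H3 returns ([27], ())
= ([27], ())

Answer: ([27], ())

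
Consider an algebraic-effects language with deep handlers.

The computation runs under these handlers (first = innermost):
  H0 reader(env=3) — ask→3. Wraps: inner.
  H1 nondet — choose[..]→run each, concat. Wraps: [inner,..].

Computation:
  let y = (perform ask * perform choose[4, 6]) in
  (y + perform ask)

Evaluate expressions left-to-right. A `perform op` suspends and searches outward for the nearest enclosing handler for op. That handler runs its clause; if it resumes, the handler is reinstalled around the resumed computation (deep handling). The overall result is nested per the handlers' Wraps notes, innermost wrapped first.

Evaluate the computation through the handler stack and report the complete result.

Answer: [15, 21]

Step-by-step:
ask @ H0 ⇒ 3
choose[4, 6] @ H1
  branch[0] choose=4:
    ask @ H0 ⇒ 3
    H0 returns 15
    H1 returns [15]
  branch[1] choose=6:
    ask @ H0 ⇒ 3
    H0 returns 21
    H1 returns [21]
= [15, 21]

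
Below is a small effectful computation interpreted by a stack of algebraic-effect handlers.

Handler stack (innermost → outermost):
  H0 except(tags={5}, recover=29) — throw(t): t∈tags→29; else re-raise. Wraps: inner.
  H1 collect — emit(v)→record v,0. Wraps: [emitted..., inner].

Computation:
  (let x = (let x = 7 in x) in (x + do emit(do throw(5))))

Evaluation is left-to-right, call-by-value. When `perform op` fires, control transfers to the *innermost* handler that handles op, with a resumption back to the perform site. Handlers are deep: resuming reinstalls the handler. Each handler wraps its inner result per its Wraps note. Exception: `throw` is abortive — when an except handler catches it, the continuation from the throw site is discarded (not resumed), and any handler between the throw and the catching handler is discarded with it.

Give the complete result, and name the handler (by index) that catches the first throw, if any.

Evaluation trace:
throw(5) @ H0 caught ⇒ 29
H1 returns [29]
= [29]

Answer: [29] ; first throw caught by: H0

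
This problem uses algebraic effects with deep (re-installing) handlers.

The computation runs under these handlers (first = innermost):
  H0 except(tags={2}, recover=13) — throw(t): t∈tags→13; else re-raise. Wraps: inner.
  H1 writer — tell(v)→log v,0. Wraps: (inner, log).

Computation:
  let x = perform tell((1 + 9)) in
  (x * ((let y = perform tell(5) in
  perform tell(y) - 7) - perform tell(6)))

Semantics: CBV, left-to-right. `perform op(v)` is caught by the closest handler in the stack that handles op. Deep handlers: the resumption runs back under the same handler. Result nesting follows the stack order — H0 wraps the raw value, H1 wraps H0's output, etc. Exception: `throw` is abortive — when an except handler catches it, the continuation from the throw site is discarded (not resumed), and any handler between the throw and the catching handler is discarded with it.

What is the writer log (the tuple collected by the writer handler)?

Answer: (10, 5, 0, 6)

Working:
tell(10) @ H1 ⇒ log+=10
tell(5) @ H1 ⇒ log+=5
tell(0) @ H1 ⇒ log+=0
tell(6) @ H1 ⇒ log+=6
H0 returns 0
H1 returns (0, (10, 5, 0, 6))
= (0, (10, 5, 0, 6))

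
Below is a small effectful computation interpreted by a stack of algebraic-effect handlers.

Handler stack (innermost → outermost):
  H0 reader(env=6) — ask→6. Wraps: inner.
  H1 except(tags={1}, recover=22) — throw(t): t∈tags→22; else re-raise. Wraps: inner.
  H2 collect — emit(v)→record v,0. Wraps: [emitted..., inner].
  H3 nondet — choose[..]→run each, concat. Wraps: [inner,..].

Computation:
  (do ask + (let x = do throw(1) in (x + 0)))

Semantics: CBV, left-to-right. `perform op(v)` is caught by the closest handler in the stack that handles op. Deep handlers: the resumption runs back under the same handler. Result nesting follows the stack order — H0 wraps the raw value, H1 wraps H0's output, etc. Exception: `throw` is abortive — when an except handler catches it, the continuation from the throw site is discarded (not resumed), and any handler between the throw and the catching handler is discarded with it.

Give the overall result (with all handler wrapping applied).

Answer: [[22]]

Working:
ask @ H0 ⇒ 6
throw(1) @ H1 caught ⇒ 22
H2 returns [22]
H3 returns [[22]]
= [[22]]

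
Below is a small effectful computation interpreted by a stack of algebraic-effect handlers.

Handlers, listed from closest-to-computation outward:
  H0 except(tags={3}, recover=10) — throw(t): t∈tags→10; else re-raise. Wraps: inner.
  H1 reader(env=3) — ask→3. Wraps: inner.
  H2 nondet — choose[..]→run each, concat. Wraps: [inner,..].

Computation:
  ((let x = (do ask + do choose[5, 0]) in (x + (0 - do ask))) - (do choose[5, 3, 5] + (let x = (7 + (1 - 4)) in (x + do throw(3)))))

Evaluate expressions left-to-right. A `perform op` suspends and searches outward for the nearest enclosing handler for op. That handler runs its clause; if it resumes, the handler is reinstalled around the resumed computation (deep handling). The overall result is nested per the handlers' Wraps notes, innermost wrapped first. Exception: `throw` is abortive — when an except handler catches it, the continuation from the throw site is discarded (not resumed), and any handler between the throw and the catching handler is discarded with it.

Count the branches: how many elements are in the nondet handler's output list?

Answer: 6

Working:
ask @ H1 ⇒ 3
choose[5, 0] @ H2
  branch[0] choose=5:
    ask @ H1 ⇒ 3
    choose[5, 3, 5] @ H2
      branch[0] choose=5:
        throw(3) @ H0 caught ⇒ 10
        H1 returns 10
        H2 returns [10]
      branch[1] choose=3:
        throw(3) @ H0 caught ⇒ 10
        H1 returns 10
        H2 returns [10]
      branch[2] choose=5:
        throw(3) @ H0 caught ⇒ 10
        H1 returns 10
        H2 returns [10]
  branch[1] choose=0:
    ask @ H1 ⇒ 3
    choose[5, 3, 5] @ H2
      branch[0] choose=5:
        throw(3) @ H0 caught ⇒ 10
        H1 returns 10
        H2 returns [10]
      branch[1] choose=3:
        throw(3) @ H0 caught ⇒ 10
        H1 returns 10
        H2 returns [10]
      branch[2] choose=5:
        throw(3) @ H0 caught ⇒ 10
        H1 returns 10
        H2 returns [10]
= [10, 10, 10, 10, 10, 10]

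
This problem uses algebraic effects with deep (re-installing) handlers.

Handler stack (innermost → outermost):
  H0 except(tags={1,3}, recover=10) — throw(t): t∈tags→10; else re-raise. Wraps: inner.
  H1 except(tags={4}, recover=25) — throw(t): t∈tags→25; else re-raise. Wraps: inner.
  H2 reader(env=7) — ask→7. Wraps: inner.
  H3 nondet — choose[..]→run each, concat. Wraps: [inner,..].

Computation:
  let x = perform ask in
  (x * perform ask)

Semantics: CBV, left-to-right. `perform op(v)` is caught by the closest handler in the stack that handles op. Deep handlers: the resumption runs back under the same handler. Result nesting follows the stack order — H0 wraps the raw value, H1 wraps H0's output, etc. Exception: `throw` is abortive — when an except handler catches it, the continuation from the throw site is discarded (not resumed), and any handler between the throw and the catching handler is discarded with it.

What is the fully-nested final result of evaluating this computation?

Evaluation trace:
ask @ H2 ⇒ 7
ask @ H2 ⇒ 7
H0 returns 49
H1 returns 49
H2 returns 49
H3 returns [49]
= [49]

Answer: [49]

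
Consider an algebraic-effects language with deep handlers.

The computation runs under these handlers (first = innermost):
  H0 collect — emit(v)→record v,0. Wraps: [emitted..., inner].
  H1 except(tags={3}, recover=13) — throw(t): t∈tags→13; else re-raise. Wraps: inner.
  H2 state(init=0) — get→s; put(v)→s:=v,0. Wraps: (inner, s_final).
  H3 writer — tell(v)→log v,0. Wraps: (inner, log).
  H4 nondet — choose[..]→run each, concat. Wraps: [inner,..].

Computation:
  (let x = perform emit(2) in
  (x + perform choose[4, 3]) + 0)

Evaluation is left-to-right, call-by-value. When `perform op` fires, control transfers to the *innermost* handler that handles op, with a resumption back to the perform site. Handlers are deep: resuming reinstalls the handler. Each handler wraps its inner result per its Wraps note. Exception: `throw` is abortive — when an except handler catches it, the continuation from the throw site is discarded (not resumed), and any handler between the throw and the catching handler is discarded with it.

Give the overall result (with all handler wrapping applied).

Answer: [(([2, 4], 0), ()), (([2, 3], 0), ())]

Working:
emit(2) @ H0 ⇒ out+=2
choose[4, 3] @ H4
  branch[0] choose=4:
    H0 returns [2, 4]
    H1 returns [2, 4]
    H2 returns ([2, 4], 0)
    H3 returns (([2, 4], 0), ())
    H4 returns [(([2, 4], 0), ())]
  branch[1] choose=3:
    H0 returns [2, 3]
    H1 returns [2, 3]
    H2 returns ([2, 3], 0)
    H3 returns (([2, 3], 0), ())
    H4 returns [(([2, 3], 0), ())]
= [(([2, 4], 0), ()), (([2, 3], 0), ())]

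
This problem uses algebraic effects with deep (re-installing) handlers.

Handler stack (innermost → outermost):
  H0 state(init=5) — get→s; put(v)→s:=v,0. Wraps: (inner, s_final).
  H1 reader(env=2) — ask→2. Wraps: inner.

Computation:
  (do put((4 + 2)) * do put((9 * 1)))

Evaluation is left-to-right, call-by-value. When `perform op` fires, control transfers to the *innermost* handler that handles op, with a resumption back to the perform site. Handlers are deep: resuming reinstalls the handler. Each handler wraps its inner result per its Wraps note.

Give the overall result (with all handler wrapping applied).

Answer: (0, 9)

Step-by-step:
put(6) @ H0 ⇒ s:=6
put(9) @ H0 ⇒ s:=9
H0 returns (0, 9)
H1 returns (0, 9)
= (0, 9)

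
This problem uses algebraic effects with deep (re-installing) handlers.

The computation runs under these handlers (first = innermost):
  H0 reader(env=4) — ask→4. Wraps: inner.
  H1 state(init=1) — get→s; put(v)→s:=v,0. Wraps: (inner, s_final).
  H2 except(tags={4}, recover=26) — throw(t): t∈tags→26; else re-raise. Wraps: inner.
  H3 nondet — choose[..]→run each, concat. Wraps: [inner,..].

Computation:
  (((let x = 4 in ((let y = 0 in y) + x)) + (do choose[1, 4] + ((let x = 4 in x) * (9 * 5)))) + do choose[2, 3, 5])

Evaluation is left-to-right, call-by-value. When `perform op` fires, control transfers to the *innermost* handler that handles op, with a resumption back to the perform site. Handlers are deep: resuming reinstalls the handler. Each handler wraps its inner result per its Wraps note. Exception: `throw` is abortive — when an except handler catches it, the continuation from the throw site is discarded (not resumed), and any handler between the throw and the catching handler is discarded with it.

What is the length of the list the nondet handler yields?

Answer: 6

Working:
choose[1, 4] @ H3
  branch[0] choose=1:
    choose[2, 3, 5] @ H3
      branch[0] choose=2:
        H0 returns 187
        H1 returns (187, 1)
        H2 returns (187, 1)
        H3 returns [(187, 1)]
      branch[1] choose=3:
        H0 returns 188
        H1 returns (188, 1)
        H2 returns (188, 1)
        H3 returns [(188, 1)]
      branch[2] choose=5:
        H0 returns 190
        H1 returns (190, 1)
        H2 returns (190, 1)
        H3 returns [(190, 1)]
  branch[1] choose=4:
    choose[2, 3, 5] @ H3
      branch[0] choose=2:
        H0 returns 190
        H1 returns (190, 1)
        H2 returns (190, 1)
        H3 returns [(190, 1)]
      branch[1] choose=3:
        H0 returns 191
        H1 returns (191, 1)
        H2 returns (191, 1)
        H3 returns [(191, 1)]
      branch[2] choose=5:
        H0 returns 193
        H1 returns (193, 1)
        H2 returns (193, 1)
        H3 returns [(193, 1)]
= [(187, 1), (188, 1), (190, 1), (190, 1), (191, 1), (193, 1)]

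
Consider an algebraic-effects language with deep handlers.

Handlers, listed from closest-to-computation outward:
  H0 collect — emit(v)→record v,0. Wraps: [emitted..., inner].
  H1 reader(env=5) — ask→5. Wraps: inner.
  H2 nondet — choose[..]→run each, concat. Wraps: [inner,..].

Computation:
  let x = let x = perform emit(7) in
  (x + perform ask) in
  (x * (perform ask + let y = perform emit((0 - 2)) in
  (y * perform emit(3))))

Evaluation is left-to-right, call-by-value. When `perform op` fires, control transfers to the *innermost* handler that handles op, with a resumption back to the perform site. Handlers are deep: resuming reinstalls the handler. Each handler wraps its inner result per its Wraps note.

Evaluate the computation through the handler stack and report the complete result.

Working:
emit(7) @ H0 ⇒ out+=7
ask @ H1 ⇒ 5
ask @ H1 ⇒ 5
emit(-2) @ H0 ⇒ out+=-2
emit(3) @ H0 ⇒ out+=3
H0 returns [7, -2, 3, 25]
H1 returns [7, -2, 3, 25]
H2 returns [[7, -2, 3, 25]]
= [[7, -2, 3, 25]]

Answer: [[7, -2, 3, 25]]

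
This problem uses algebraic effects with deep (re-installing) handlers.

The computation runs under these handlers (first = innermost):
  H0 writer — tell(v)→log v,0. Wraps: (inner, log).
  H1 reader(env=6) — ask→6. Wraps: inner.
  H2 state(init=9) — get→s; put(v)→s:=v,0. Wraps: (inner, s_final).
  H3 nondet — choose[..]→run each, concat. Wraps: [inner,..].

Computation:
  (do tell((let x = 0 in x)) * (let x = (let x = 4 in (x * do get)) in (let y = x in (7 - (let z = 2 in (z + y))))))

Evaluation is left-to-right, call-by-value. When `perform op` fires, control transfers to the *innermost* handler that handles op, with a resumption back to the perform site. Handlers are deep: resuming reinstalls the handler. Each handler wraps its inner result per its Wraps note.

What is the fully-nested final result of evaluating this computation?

Answer: [((0, (0)), 9)]

Step-by-step:
tell(0) @ H0 ⇒ log+=0
get @ H2 ⇒ 9
H0 returns (0, (0))
H1 returns (0, (0))
H2 returns ((0, (0)), 9)
H3 returns [((0, (0)), 9)]
= [((0, (0)), 9)]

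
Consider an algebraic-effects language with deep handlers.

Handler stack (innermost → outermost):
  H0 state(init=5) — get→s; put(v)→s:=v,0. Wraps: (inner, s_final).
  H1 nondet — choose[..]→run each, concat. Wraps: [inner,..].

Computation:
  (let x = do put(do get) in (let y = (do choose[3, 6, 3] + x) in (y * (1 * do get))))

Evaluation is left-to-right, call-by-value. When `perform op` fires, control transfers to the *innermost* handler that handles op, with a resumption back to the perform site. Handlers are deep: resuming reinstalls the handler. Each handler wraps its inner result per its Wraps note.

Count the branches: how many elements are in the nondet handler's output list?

Working:
get @ H0 ⇒ 5
put(5) @ H0 ⇒ s:=5
choose[3, 6, 3] @ H1
  branch[0] choose=3:
    get @ H0 ⇒ 5
    H0 returns (15, 5)
    H1 returns [(15, 5)]
  branch[1] choose=6:
    get @ H0 ⇒ 5
    H0 returns (30, 5)
    H1 returns [(30, 5)]
  branch[2] choose=3:
    get @ H0 ⇒ 5
    H0 returns (15, 5)
    H1 returns [(15, 5)]
= [(15, 5), (30, 5), (15, 5)]

Answer: 3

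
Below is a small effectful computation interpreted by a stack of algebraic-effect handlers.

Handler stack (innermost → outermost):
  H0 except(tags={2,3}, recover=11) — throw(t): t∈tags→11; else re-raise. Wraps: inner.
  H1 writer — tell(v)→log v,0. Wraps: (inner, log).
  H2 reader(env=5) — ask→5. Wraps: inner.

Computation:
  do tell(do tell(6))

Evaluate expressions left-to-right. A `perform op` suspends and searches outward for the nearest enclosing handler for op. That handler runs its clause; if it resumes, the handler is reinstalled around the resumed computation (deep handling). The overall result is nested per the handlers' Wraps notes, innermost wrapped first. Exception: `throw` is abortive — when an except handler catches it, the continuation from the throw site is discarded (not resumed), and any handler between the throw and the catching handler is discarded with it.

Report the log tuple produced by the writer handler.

Working:
tell(6) @ H1 ⇒ log+=6
tell(0) @ H1 ⇒ log+=0
H0 returns 0
H1 returns (0, (6, 0))
H2 returns (0, (6, 0))
= (0, (6, 0))

Answer: (6, 0)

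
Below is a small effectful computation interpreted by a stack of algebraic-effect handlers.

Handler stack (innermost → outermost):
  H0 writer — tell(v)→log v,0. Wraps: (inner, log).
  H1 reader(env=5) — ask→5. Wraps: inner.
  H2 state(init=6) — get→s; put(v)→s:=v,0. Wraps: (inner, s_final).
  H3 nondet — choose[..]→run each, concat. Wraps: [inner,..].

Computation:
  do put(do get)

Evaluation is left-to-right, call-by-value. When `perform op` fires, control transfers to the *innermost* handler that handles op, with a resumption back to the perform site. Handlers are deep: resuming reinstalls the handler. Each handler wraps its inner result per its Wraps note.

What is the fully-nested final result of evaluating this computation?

Answer: [((0, ()), 6)]

Evaluation trace:
get @ H2 ⇒ 6
put(6) @ H2 ⇒ s:=6
H0 returns (0, ())
H1 returns (0, ())
H2 returns ((0, ()), 6)
H3 returns [((0, ()), 6)]
= [((0, ()), 6)]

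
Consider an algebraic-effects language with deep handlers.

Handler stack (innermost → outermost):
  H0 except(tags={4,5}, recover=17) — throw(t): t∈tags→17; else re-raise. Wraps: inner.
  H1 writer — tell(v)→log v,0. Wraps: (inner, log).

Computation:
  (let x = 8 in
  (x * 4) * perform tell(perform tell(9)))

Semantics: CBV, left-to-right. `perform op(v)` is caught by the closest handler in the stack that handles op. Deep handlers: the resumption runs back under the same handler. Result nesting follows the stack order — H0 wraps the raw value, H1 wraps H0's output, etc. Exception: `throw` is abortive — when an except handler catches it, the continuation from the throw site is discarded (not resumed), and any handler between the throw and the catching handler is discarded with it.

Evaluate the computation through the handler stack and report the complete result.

Answer: (0, (9, 0))

Step-by-step:
tell(9) @ H1 ⇒ log+=9
tell(0) @ H1 ⇒ log+=0
H0 returns 0
H1 returns (0, (9, 0))
= (0, (9, 0))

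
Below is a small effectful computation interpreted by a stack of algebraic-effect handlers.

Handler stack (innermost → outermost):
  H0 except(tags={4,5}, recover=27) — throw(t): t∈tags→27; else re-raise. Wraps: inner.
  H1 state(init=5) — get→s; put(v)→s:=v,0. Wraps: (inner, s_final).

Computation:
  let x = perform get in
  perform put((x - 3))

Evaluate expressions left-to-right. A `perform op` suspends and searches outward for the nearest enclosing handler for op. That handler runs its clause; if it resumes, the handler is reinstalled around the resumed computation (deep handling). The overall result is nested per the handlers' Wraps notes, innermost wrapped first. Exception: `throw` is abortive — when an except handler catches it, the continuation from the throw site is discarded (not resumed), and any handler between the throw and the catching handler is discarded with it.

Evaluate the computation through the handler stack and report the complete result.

Answer: (0, 2)

Working:
get @ H1 ⇒ 5
put(2) @ H1 ⇒ s:=2
H0 returns 0
H1 returns (0, 2)
= (0, 2)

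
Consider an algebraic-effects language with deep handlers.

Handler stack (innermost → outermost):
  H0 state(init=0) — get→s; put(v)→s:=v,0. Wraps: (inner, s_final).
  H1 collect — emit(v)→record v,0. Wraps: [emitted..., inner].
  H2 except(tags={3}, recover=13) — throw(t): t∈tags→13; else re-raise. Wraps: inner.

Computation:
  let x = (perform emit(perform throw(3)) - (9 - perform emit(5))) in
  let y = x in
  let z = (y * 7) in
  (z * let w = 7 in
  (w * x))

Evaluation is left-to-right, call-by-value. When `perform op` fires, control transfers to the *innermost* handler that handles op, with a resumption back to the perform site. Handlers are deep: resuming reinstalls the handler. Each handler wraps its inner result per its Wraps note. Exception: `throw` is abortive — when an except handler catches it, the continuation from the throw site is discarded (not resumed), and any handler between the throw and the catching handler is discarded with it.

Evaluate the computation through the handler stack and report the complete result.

Answer: 13

Evaluation trace:
throw(3) @ H2 caught ⇒ 13
= 13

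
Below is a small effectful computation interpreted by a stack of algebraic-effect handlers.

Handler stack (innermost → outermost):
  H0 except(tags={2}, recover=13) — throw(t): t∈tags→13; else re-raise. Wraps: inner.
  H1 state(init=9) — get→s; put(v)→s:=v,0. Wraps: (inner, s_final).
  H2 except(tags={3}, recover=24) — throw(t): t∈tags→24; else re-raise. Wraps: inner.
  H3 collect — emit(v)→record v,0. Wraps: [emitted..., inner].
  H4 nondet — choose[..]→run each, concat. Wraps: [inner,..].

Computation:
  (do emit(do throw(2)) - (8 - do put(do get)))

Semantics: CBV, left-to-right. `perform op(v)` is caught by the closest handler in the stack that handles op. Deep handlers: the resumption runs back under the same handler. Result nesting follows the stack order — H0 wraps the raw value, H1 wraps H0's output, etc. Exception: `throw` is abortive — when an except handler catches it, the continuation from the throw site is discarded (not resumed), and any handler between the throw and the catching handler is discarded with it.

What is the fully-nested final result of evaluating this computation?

Answer: [[(13, 9)]]

Evaluation trace:
throw(2) @ H0 caught ⇒ 13
H1 returns (13, 9)
H2 returns (13, 9)
H3 returns [(13, 9)]
H4 returns [[(13, 9)]]
= [[(13, 9)]]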